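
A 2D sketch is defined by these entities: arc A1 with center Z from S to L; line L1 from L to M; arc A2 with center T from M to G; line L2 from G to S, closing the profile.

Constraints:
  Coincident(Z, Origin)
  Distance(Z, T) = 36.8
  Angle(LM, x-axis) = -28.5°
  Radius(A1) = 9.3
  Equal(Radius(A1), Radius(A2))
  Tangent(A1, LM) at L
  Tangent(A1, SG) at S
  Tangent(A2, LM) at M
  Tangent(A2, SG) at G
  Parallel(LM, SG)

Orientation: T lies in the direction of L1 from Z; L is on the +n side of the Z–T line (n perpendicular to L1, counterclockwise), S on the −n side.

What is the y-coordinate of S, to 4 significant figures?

-8.173

The slot axis is L1's direction at -28.5°, so u = (cos -28.5°, sin -28.5°) = (0.8788, -0.4772) and n = (−sin -28.5°, cos -28.5°) = (0.4772, 0.8788). Z is at the origin and T lies 36.8 along u from Z, so T = 36.8·u = (32.34, -17.56). Tangency of A1 to both parallel lines with radius 9.3 puts L and S at Z ± 9.3·n: L = (4.438, 8.173), S = (-4.438, -8.173). So S.y = -8.173.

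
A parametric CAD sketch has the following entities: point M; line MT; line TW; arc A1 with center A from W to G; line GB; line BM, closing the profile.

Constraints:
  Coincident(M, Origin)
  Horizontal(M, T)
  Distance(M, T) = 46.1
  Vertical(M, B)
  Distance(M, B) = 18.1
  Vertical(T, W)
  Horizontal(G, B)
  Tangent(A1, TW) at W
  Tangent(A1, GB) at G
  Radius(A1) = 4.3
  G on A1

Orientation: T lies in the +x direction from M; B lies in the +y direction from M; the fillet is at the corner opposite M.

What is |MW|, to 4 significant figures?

48.12

M is at the origin; MT is horizontal with |MT| = 46.1 and T on the +x side, so T = (46.10, 0.000). M and B share the same x with |MB| = 18.1 and B on the +y side, so B = (0.000, 18.10). The virtual corner opposite M is at (46.10, 18.10). A1 meets TW tangentially, so AW is at right angles to TW and A1 meets GB tangentially, so AG is at right angles to GB, with radius 4.3, so the center A sits 4.3 in from both sides at A = (41.80, 13.80). That places the tangent points at W = (46.10, 13.80) on TW and G = (41.80, 18.10) on GB. Then |MW| = |W − M| = 48.12.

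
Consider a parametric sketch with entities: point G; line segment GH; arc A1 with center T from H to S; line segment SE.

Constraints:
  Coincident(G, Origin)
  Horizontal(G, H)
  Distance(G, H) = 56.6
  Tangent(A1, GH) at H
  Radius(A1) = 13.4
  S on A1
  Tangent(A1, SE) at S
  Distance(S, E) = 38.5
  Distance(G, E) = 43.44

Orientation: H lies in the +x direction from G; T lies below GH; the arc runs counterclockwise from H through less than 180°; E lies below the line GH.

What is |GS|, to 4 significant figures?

46.08

Checks: |TS| = 13.40 ✓; ∠(TS, SE) = 90.00° ✓; |SE| = 38.50 ✓; |GE| = 43.44 ✓.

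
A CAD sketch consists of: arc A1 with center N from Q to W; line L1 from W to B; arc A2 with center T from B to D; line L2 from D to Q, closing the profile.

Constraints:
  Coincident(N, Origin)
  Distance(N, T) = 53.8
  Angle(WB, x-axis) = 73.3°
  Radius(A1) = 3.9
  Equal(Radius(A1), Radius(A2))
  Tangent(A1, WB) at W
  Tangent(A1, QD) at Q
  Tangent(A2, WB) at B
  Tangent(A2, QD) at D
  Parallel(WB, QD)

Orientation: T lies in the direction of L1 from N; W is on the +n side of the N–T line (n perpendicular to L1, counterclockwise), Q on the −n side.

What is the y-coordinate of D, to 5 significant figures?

50.410

The slot axis is L1's direction at 73.3°, so u = (cos 73.3°, sin 73.3°) = (0.28736, 0.95782) and n = (−sin 73.3°, cos 73.3°) = (-0.95782, 0.28736). N is at the origin and T lies 53.8 along u from N, so T = 53.8·u = (15.460, 51.531). Tangency of A1 to both parallel lines with radius 3.9 puts W and Q at N ± 3.9·n: W = (-3.7355, 1.1207), Q = (3.7355, -1.1207). Equal radii place B and D the same way about T: B = T + 3.9·n = (11.724, 52.652), D = T − 3.9·n = (19.196, 50.410). So D.y = 50.410.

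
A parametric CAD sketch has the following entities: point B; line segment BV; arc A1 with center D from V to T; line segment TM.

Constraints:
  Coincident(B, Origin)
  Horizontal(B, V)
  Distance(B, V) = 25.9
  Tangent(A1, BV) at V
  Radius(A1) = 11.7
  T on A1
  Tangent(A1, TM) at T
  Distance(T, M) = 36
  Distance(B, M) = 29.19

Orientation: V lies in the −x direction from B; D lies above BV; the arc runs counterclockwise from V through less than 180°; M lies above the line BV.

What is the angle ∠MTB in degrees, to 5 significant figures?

53.709°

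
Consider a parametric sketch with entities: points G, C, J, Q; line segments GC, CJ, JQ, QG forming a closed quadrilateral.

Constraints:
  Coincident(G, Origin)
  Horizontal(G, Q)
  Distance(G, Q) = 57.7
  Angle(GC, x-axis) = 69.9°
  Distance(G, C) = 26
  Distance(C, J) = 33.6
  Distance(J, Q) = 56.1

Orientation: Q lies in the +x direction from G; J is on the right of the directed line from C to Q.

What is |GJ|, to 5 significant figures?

8.8039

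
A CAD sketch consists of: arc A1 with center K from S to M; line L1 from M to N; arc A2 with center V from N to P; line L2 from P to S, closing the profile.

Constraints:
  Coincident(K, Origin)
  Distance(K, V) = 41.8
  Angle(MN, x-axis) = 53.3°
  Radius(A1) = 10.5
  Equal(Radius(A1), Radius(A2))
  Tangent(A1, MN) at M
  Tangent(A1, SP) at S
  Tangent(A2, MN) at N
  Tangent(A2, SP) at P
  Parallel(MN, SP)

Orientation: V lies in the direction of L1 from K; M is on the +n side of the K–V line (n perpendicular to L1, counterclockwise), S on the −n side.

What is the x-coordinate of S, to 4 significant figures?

8.419

The slot axis is L1's direction at 53.3°, so u = (cos 53.3°, sin 53.3°) = (0.5976, 0.8018) and n = (−sin 53.3°, cos 53.3°) = (-0.8018, 0.5976). K is at the origin and V lies 41.8 along u from K, so V = 41.8·u = (24.98, 33.51). Tangency of A1 to both parallel lines with radius 10.5 puts M and S at K ± 10.5·n: M = (-8.419, 6.275), S = (8.419, -6.275). So S.x = 8.419.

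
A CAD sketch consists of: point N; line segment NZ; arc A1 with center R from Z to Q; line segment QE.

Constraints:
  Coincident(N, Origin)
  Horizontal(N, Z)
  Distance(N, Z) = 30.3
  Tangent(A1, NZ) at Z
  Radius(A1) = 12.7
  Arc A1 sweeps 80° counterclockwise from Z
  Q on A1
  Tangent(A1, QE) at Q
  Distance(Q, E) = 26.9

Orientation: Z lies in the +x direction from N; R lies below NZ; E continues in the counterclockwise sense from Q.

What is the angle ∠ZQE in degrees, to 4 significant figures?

140.0°

N is at the origin; NZ is horizontal with |NZ| = 30.3 and Z on the +x side, so Z = (30.30, 0.000). The tangent condition forces RZ to be normal to NZ, so R = Z + (0, -12.7) = (30.30, -12.70). On A1, Z sits at bearing 90° from R; an 80° counterclockwise sweep puts Q at bearing 170°, so Q = R + 12.7·(cos 170°, sin 170°) = (17.79, -10.49). Tangency of A1 to QE means the radius RQ is perpendicular to QE, so QE runs along (−sin 170°, cos 170°); with |QE| = 26.9, E = (13.12, -36.99). Then cos ∠ZQE = QZ·QE / (|QZ||QE|), giving 140.0°.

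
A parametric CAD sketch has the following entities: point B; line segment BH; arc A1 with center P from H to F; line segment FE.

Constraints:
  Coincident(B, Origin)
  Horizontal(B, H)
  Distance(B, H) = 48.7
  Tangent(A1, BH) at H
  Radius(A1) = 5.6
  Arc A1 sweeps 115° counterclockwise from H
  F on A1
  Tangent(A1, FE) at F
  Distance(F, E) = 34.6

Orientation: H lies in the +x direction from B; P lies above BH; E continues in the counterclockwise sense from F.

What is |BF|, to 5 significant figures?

54.362

B is at the origin; BH is horizontal with |BH| = 48.7 and H on the +x side, so H = (48.700, 0.0000). The tangent condition forces PH to be normal to BH, so P = H + (0, 5.6) = (48.700, 5.6000). On A1, H sits at bearing -90° from P; a 115° counterclockwise sweep puts F at bearing 25°, so F = P + 5.6·(cos 25°, sin 25°) = (53.775, 7.9667). Then |BF| = |F − B| = 54.362.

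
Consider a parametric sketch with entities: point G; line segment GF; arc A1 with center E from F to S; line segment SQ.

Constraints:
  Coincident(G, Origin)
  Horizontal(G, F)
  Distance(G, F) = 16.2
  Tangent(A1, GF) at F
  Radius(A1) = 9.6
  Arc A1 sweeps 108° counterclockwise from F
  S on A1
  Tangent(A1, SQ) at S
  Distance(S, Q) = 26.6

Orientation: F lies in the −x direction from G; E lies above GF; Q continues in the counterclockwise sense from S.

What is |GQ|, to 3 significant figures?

40.8

G is at the origin; G and F share the same y with |GF| = 16.2 and F on the −x side, so F = (-16.2, 0.00). A1 meets GF tangentially, so EF is at right angles to GF, so E = F + (0, 9.6) = (-16.2, 9.60). On A1, F sits at bearing -90° from E; a 108° counterclockwise sweep puts S at bearing 18°, so S = E + 9.6·(cos 18°, sin 18°) = (-7.07, 12.6). Since A1 is tangent to SQ there, ES ⟂ SQ, so SQ runs along (−sin 18°, cos 18°); with |SQ| = 26.6, Q = (-15.3, 37.9). Then |GQ| = |Q − G| = 40.8.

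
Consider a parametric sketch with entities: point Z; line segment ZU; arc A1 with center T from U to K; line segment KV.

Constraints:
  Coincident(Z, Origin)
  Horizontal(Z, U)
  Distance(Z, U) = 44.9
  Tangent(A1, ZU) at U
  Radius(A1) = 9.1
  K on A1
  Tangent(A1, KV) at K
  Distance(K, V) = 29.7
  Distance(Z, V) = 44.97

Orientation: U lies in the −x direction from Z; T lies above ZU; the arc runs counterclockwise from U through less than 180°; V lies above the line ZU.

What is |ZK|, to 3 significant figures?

36.7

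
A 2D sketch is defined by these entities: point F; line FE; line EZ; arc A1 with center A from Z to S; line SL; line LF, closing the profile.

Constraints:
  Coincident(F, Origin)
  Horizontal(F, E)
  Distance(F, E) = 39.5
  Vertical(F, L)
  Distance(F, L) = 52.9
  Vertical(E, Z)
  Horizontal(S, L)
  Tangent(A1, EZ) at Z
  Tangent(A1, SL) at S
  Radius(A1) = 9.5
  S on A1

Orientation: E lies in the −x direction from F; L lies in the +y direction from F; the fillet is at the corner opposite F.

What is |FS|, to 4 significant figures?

60.81

The virtual corner opposite F is at (-39.50, 52.90). Since A1 is tangent to EZ there, AZ ⟂ EZ and A1 meets SL tangentially, so AS is at right angles to SL, with radius 9.5, so the center A sits 9.5 in from both sides at A = (-30.00, 43.40). That places the tangent points at Z = (-39.50, 43.40) on EZ and S = (-30.00, 52.90) on SL. Then |FS| = |S − F| = 60.81.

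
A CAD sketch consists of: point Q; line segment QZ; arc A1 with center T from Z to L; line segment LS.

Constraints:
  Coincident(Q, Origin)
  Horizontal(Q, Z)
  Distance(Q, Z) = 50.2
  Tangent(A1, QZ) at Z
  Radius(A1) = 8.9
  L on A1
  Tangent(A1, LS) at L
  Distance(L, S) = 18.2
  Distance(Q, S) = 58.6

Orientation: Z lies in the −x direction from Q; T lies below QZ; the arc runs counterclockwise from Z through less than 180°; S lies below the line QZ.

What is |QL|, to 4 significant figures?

59.65

Q is at the origin; Q and Z share the same y with |QZ| = 50.2 and Z on the −x side, so Z = (-50.20, 0.000). A1 meets QZ tangentially, so TZ is at right angles to QZ, so T = Z + (0, -8.9) = (-50.20, -8.900). Since TL ⟂ LS (tangency), |TS| = √(8.9² + 18.2²) = 20.26 regardless of where L sits on A1. So S lies on both circle(Q, 58.6) and circle(T, 20.26); the below-QZ intersection is S = (-50.84, -29.15). L is the foot of the tangent from S: L = (-58.31, -12.56).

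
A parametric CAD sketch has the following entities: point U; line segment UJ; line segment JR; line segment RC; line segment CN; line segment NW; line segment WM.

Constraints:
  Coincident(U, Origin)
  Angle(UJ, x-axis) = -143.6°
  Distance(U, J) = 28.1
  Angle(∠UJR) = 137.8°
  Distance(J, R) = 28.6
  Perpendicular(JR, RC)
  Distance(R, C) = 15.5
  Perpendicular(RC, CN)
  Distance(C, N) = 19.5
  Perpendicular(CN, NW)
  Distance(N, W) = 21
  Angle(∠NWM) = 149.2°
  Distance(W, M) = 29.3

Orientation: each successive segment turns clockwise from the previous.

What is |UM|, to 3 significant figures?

66.9

U is at the origin; UJ runs at -143.6° with length 28.1, so J = (-22.6, -16.7). ∠UJR = 137.8° gives JR at 174° from the x-axis; with |JR| = 28.6, R = (-51.1, -13.8). JR ⟂ RC, so RC runs at 84.2°; with |RC| = 15.5, C = (-49.5, 1.64). RC ⟂ CN, so CN runs at -5.80°; with |CN| = 19.5, N = (-30.1, -0.335). CN is perpendicular to NW, so NW runs at -95.8°; with |NW| = 21.0, W = (-32.2, -21.2). ∠NWM = 149.2° gives WM at -127° from the x-axis; with |WM| = 29.3, M = (-49.7, -44.7). Then |UM| = |M − U| = 66.9.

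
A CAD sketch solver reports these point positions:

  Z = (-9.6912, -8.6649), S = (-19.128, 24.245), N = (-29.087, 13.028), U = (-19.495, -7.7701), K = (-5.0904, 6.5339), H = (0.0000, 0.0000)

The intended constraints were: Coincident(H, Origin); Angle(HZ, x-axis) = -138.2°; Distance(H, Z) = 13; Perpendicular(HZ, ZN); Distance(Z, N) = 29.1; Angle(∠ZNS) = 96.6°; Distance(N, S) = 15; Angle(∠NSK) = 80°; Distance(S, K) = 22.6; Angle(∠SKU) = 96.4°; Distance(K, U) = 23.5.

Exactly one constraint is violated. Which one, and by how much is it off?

Distance(K, U) = 23.5 — off by 3.20.

H = (0.00, 0.00) ✓; HZ at -138.2° ✓; |HZ| = 13.00 ✓; ∠(HZ, ZN) = 90.00° ✓; |ZN| = 29.10 ✓; ∠ZNS = 96.60° ✓; |NS| = 15.00 ✓; ∠NSK = 80.00° ✓; |SK| = 22.60 ✓; ∠SKU = 96.40° ✓; |KU| = 20.30 ✗.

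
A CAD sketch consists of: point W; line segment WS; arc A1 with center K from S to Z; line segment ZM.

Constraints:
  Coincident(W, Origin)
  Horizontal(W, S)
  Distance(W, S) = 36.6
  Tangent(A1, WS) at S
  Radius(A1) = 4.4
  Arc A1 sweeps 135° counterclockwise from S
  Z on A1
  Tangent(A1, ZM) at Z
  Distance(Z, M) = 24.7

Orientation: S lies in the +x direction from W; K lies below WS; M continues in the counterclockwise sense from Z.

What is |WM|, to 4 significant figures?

56.75

W is at the origin; WS is horizontal with |WS| = 36.6 and S on the +x side, so S = (36.60, 0.000). The tangent condition forces KS to be normal to WS, so K = S + (0, -4.4) = (36.60, -4.400). On A1, S sits at bearing 90° from K; a 135° counterclockwise sweep puts Z at bearing 225°, so Z = K + 4.4·(cos 225°, sin 225°) = (33.49, -7.511). Since A1 is tangent to ZM there, KZ ⟂ ZM, so ZM runs along (−sin 225°, cos 225°); with |ZM| = 24.7, M = (50.95, -24.98). Then |WM| = |M − W| = 56.75.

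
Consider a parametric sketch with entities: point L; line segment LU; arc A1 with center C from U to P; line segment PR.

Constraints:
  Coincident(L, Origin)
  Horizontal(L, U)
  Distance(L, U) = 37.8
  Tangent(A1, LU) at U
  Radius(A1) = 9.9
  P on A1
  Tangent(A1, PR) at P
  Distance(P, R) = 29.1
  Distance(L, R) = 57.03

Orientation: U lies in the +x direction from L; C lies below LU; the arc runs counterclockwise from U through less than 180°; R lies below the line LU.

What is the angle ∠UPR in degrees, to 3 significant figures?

123°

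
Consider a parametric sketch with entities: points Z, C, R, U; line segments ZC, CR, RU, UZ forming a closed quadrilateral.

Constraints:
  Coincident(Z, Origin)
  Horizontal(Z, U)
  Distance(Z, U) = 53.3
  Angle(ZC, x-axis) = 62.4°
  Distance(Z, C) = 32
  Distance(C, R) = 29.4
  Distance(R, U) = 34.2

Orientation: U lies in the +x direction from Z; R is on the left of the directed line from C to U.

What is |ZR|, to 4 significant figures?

54.83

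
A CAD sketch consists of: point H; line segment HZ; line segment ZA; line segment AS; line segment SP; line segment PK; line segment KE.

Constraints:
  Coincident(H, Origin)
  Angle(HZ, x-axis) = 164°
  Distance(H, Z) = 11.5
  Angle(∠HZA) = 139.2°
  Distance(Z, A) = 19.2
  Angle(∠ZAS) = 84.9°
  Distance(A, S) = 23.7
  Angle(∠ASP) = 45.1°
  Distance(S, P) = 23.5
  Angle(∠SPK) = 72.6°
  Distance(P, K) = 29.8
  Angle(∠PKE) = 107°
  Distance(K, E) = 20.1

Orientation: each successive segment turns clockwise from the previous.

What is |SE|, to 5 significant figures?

28.828

H is at the origin; HZ runs at 164.0° with length 11.5, so Z = (-11.055, 3.1698). ∠HZA = 139.2° gives ZA at 123.20° from the x-axis; with |ZA| = 19.2, A = (-21.568, 19.236). ∠ZAS = 84.9° gives AS at 28.100° from the x-axis; with |AS| = 23.7, S = (-0.66132, 30.399). ∠ASP = 45.1° gives SP at -106.80° from the x-axis; with |SP| = 23.5, P = (-7.4536, 7.9017). ∠SPK = 72.6° gives PK at 145.80° from the x-axis; with |PK| = 29.8, K = (-32.101, 24.652). ∠PKE = 107.0° gives KE at 72.800° from the x-axis; with |KE| = 20.1, E = (-26.157, 43.853). Then |SE| = |E − S| = 28.828.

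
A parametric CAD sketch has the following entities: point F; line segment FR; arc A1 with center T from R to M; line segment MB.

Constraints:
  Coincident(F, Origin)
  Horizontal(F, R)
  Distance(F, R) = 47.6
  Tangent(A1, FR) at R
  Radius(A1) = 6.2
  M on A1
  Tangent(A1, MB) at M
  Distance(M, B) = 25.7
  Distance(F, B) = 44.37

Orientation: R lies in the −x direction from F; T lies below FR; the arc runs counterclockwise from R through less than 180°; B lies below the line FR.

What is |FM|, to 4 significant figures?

53.05

F is at the origin; F and R share the same y with |FR| = 47.6 and R on the −x side, so R = (-47.60, 0.000). Since A1 is tangent to FR there, TR ⟂ FR, so T = R + (0, -6.2) = (-47.60, -6.200). Since TM ⟂ MB (tangency), |TB| = √(6.2² + 25.7²) = 26.44 regardless of where M sits on A1. So B lies on both circle(F, 44.37) and circle(T, 26.44); the below-FR intersection is B = (-33.80, -28.75). M is the foot of the tangent from B: M = (-51.98, -10.59).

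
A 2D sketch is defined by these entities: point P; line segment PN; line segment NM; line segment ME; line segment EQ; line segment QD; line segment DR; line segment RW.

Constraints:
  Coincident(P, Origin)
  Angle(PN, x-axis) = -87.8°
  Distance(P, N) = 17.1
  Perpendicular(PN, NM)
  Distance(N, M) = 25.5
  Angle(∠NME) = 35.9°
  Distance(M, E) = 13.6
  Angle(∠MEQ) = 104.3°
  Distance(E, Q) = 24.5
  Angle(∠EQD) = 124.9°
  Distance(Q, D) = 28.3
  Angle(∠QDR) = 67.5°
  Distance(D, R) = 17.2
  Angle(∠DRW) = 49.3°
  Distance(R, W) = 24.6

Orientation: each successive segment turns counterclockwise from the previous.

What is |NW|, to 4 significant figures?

21.07

P is at the origin; PN runs at -87.8° with length 17.1, so N = (0.6564, -17.09). PN is perpendicular to NM, so NM runs at 2.200°; with |NM| = 25.5, M = (26.14, -16.11). ∠NME = 35.9° gives ME at 146.3° from the x-axis; with |ME| = 13.6, E = (14.82, -8.563). ∠MEQ = 104.3° gives EQ at -138.0° from the x-axis; with |EQ| = 24.5, Q = (-3.384, -24.96). ∠EQD = 124.9° gives QD at -82.90° from the x-axis; with |QD| = 28.3, D = (0.1139, -53.04). ∠QDR = 67.5° gives DR at 29.60° from the x-axis; with |DR| = 17.2, R = (15.07, -44.54). ∠DRW = 49.3° gives RW at 160.3° from the x-axis; with |RW| = 24.6, W = (-8.091, -36.25). Then |NW| = |W − N| = 21.07.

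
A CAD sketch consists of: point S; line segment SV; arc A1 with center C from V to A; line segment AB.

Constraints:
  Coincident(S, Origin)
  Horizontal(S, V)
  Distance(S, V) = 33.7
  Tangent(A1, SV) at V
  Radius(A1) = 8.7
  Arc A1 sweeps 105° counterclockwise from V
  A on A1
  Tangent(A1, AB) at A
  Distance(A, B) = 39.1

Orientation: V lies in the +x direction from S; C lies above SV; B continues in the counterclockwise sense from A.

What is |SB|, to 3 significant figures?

58.3

S is at the origin; S and V share the same y with |SV| = 33.7 and V on the +x side, so V = (33.7, 0.00). Tangency of A1 to SV means the radius CV is perpendicular to SV, so C = V + (0, 8.7) = (33.7, 8.70). On A1, V sits at bearing -90° from C; a 105° counterclockwise sweep puts A at bearing 15°, so A = C + 8.7·(cos 15°, sin 15°) = (42.1, 11.0). Since A1 is tangent to AB there, CA ⟂ AB, so AB runs along (−sin 15°, cos 15°); with |AB| = 39.1, B = (32.0, 48.7). Then |SB| = |B − S| = 58.3.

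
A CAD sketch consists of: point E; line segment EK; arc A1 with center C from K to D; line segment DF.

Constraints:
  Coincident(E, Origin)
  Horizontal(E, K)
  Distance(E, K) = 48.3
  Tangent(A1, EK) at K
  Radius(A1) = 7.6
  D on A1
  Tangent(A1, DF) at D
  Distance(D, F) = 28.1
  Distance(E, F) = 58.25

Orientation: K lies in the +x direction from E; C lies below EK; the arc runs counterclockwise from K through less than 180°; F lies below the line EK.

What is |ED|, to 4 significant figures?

41.74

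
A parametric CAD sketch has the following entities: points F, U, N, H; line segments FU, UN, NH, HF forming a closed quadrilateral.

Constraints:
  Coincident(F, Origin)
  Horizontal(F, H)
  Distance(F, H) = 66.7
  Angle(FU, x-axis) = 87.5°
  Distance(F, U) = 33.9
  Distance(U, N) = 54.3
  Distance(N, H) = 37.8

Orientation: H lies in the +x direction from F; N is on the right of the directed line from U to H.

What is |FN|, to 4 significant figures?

33.00

Checks: |UN| = 54.30 ✓; |NH| = 37.80 ✓.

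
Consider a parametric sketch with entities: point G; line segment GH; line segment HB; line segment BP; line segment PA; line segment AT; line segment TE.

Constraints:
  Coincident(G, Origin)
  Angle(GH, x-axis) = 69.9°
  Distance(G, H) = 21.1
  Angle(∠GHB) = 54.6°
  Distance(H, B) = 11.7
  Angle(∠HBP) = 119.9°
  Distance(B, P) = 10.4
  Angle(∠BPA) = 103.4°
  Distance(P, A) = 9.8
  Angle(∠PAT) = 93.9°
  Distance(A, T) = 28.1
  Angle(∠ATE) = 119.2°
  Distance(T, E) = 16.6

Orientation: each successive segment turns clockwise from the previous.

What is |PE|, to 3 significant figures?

37.2

G is at the origin; GH runs at 69.9° with length 21.1, so H = (7.25, 19.8). ∠GHB = 54.6° gives HB at -55.5° from the x-axis; with |HB| = 11.7, B = (13.9, 10.2). ∠HBP = 119.9° gives BP at -116° from the x-axis; with |BP| = 10.4, P = (9.38, 0.794). ∠BPA = 103.4° gives PA at 168° from the x-axis; with |PA| = 9.8, A = (-0.194, 2.86). ∠PAT = 93.9° gives AT at 81.7° from the x-axis; with |AT| = 28.1, T = (3.86, 30.7). ∠ATE = 119.2° gives TE at 20.9° from the x-axis; with |TE| = 16.6, E = (19.4, 36.6). Then |PE| = |E − P| = 37.2.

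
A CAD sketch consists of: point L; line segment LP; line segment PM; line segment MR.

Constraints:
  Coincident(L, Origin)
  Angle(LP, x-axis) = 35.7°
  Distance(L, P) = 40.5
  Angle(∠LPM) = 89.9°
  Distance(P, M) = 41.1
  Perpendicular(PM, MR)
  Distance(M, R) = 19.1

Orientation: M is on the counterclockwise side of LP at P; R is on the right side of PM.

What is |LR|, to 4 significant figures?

72.36

L is at the origin; LP runs at 35.7° with length 40.5, so P = 40.5·(cos 35.7°, sin 35.7°) = (32.89, 23.63). ∠LPM = 89.9°, so PM runs at 35.7° + (180° − 89.9°) = 125.8° from the x-axis; with |PM| = 41.1, M = P + 41.1·(cos 125.8°, sin 125.8°) = (8.848, 56.97). PM is perpendicular to MR; with |MR| = 19.1 on the right of PM, R = M + 19.1·(0.8111, 0.5850) = (24.34, 68.14). Then |LR| = |R − L| = 72.36.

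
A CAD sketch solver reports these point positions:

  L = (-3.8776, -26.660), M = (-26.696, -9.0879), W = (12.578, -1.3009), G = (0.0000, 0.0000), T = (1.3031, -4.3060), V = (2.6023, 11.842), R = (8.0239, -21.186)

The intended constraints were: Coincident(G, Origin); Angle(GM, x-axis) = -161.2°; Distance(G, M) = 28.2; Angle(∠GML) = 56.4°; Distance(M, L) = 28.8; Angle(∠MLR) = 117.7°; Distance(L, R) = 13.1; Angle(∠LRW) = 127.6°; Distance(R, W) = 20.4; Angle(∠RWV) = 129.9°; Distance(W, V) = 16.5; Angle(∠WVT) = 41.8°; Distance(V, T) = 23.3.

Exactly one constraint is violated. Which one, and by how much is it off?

Distance(V, T) = 23.3 — off by 7.10.

G = (0.00, 0.00) ✓; GM at -161.2° ✓; |GM| = 28.20 ✓; ∠GML = 56.40° ✓; |ML| = 28.80 ✓; ∠MLR = 117.7° ✓; |LR| = 13.10 ✓; ∠LRW = 127.6° ✓; |RW| = 20.40 ✓; ∠RWV = 129.9° ✓; |WV| = 16.50 ✓; ∠WVT = 41.80° ✓; |VT| = 16.20 ✗.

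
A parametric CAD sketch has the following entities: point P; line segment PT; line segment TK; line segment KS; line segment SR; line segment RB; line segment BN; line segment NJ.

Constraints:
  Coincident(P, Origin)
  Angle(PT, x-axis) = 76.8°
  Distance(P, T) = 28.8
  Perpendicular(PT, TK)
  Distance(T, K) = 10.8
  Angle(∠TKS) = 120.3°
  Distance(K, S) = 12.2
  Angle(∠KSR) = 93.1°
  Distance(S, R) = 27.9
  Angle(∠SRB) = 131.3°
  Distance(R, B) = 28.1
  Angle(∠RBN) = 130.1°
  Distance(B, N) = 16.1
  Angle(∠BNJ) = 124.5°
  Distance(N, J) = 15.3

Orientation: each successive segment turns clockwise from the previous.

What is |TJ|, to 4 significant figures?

33.69

∠RBN = 130.1° gives BN at 101.6° from the x-axis; with |BN| = 16.1, N = (-33.44, 33.46). ∠BNJ = 124.5° gives NJ at 46.10° from the x-axis; with |NJ| = 15.3, J = (-22.83, 44.48). Then |TJ| = |J − T| = 33.69.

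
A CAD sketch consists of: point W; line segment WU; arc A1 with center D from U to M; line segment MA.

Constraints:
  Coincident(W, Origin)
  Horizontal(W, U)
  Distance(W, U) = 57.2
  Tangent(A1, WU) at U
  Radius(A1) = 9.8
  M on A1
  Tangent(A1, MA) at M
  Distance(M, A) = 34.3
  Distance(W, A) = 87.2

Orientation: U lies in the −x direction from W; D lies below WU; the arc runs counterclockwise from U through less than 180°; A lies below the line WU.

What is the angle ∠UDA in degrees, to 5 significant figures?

144.02°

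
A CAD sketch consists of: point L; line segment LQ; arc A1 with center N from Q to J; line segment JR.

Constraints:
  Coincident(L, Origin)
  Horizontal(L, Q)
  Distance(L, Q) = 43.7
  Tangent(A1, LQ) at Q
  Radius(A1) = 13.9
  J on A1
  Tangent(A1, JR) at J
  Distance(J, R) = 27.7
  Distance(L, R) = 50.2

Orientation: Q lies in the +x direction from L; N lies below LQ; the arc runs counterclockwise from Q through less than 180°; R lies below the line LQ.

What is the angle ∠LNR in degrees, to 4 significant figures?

78.98°

Checks: |NQ| = 13.90 ✓; |NJ| = 13.90 ✓; ∠(NJ, JR) = 90.00° ✓; |JR| = 27.70 ✓; |LR| = 50.20 ✓.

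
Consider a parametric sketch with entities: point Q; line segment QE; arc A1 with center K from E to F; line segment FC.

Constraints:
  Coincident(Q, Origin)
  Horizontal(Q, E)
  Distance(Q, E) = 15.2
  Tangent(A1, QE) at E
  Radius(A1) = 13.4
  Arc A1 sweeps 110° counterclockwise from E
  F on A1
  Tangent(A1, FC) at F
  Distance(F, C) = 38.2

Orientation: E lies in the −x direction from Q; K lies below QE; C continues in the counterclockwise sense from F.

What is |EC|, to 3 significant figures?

53.9

Q is at the origin; Q and E share the same y with |QE| = 15.2 and E on the −x side, so E = (-15.2, 0.00). The tangent condition forces KE to be normal to QE, so K = E + (0, -13.4) = (-15.2, -13.4). On A1, E sits at bearing 90° from K; a 110° counterclockwise sweep puts F at bearing 200°, so F = K + 13.4·(cos 200°, sin 200°) = (-27.8, -18.0). Since A1 is tangent to FC there, KF ⟂ FC, so FC runs along (−sin 200°, cos 200°); with |FC| = 38.2, C = (-14.7, -53.9). Then |EC| = |C − E| = 53.9.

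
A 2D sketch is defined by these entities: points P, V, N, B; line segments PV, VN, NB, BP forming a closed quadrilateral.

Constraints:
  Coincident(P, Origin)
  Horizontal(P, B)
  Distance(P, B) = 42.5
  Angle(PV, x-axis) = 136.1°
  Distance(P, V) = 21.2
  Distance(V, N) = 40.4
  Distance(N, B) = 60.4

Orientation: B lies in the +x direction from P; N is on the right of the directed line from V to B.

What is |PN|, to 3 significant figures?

28.3

Checks: |VN| = 40.40 ✓; |NB| = 60.40 ✓.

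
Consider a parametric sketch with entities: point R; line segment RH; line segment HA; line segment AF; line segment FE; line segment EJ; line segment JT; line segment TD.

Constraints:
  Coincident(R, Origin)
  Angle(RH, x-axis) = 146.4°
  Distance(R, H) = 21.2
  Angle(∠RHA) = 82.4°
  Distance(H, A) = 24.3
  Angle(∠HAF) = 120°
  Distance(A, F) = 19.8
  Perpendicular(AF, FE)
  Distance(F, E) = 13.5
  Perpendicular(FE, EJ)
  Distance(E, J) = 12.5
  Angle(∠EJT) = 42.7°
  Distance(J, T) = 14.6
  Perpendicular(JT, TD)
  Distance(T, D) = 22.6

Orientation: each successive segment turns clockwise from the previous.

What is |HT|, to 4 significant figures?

34.86

FE is perpendicular to EJ, so EJ runs at 168.8°; with |EJ| = 12.5, J = (2.887, 15.35). ∠EJT = 42.7° gives JT at 31.50° from the x-axis; with |JT| = 14.6, T = (15.34, 22.98). Then |HT| = |T − H| = 34.86.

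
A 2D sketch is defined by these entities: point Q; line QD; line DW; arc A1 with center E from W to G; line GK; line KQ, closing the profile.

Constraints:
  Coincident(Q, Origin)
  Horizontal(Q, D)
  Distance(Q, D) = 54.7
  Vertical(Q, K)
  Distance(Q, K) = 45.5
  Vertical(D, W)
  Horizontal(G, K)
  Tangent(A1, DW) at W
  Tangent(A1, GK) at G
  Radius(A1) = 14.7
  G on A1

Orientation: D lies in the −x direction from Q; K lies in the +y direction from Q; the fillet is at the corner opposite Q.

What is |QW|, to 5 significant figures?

62.775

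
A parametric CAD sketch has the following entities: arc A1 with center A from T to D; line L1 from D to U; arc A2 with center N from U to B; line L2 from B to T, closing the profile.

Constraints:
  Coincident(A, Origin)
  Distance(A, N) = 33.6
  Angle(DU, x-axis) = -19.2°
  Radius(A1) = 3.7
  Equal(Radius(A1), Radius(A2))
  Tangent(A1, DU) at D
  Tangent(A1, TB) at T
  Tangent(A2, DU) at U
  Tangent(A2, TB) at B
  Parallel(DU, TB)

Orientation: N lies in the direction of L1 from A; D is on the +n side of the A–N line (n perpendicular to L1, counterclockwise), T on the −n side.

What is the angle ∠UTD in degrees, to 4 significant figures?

77.58°

The slot axis is L1's direction at -19.2°, so u = (cos -19.2°, sin -19.2°) = (0.9444, -0.3289) and n = (−sin -19.2°, cos -19.2°) = (0.3289, 0.9444). A is at the origin and N lies 33.6 along u from A, so N = 33.6·u = (31.73, -11.05). Tangency of A1 to both parallel lines with radius 3.7 puts D and T at A ± 3.7·n: D = (1.217, 3.494), T = (-1.217, -3.494). Equal radii place U and B the same way about N: U = N + 3.7·n = (32.95, -7.556), B = N − 3.7·n = (30.51, -14.54). Then cos ∠UTD = TU·TD / (|TU||TD|), giving 77.58°.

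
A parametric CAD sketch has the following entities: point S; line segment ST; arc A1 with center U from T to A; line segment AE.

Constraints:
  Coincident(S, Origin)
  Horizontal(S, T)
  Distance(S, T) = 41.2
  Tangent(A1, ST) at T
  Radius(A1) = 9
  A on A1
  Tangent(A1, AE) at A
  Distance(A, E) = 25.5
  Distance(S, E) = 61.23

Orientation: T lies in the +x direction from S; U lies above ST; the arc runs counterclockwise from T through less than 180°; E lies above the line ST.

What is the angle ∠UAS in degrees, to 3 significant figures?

11.1°

Checks: ∠(UT, TS) = 90.00° ✓; |UT| = 9.000 ✓; |UA| = 9.000 ✓; ∠(UA, AE) = 90.00° ✓; |AE| = 25.50 ✓; |SE| = 61.23 ✓.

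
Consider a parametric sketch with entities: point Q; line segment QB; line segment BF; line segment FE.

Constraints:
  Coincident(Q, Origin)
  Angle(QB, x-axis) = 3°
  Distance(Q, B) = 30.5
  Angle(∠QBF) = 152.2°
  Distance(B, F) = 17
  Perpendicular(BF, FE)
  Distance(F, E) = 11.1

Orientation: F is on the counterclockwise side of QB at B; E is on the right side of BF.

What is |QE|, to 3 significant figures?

50.7

Q is at the origin; QB runs at 3.0° with length 30.5, so B = 30.5·(cos 3.0°, sin 3.0°) = (30.5, 1.60). ∠QBF = 152.2°, so BF runs at 3.0° + (180° − 152.2°) = 30.8° from the x-axis; with |BF| = 17.0, F = B + 17.0·(cos 30.8°, sin 30.8°) = (45.1, 10.3). BF ⟂ FE; with |FE| = 11.1 on the right of BF, E = F + 11.1·(0.512, -0.859) = (50.7, 0.767). Then |QE| = |E − Q| = 50.7.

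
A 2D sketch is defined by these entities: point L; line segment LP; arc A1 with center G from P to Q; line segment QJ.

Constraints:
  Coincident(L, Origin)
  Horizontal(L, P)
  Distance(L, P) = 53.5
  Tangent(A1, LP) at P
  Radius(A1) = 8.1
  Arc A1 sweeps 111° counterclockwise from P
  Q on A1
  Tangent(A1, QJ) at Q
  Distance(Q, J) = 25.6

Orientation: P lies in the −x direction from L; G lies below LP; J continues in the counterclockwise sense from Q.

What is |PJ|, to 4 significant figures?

34.94

L is at the origin; L and P share the same y with |LP| = 53.5 and P on the −x side, so P = (-53.50, 0.000). The tangent condition forces GP to be normal to LP, so G = P + (0, -8.1) = (-53.50, -8.100). On A1, P sits at bearing 90° from G; a 111° counterclockwise sweep puts Q at bearing 201°, so Q = G + 8.1·(cos 201°, sin 201°) = (-61.06, -11.00). Tangency of A1 to QJ means the radius GQ is perpendicular to QJ, so QJ runs along (−sin 201°, cos 201°); with |QJ| = 25.6, J = (-51.89, -34.90). Then |PJ| = |J − P| = 34.94.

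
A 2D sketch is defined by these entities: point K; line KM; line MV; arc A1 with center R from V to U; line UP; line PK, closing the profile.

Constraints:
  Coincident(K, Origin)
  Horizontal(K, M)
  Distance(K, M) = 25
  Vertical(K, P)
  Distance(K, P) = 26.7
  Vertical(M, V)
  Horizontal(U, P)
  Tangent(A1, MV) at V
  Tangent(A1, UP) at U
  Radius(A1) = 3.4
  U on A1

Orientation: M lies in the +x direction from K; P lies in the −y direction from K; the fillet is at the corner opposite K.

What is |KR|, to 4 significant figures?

31.77

K is at the origin; K and M share the same y with |KM| = 25.0 and M on the +x side, so M = (25.00, 0.000). K and P share the same x with |KP| = 26.7 and P on the −y side, so P = (0.000, -26.70). The virtual corner opposite K is at (25.00, -26.70). Since A1 is tangent to MV there, RV ⟂ MV and tangency of A1 to UP means the radius RU is perpendicular to UP, with radius 3.4, so the center R sits 3.4 in from both sides at R = (21.60, -23.30). Then |KR| = |R − K| = 31.77.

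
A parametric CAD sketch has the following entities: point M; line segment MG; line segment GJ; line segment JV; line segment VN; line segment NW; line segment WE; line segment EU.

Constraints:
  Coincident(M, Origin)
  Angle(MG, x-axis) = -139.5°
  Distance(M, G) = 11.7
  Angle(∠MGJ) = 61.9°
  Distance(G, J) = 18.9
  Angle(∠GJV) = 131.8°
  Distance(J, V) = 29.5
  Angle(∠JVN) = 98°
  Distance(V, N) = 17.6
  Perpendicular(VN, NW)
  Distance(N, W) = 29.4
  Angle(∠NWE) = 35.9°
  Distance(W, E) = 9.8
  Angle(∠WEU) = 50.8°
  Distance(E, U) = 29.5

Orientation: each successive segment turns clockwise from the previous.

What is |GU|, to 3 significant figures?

39.0

M is at the origin; MG runs at -139.5° with length 11.7, so G = (-8.90, -7.60). ∠MGJ = 61.9° gives GJ at 102° from the x-axis; with |GJ| = 18.9, J = (-13.0, 10.9). ∠GJV = 131.8° gives JV at 54.2° from the x-axis; with |JV| = 29.5, V = (4.30, 34.8). ∠JVN = 98.0° gives VN at -27.8° from the x-axis; with |VN| = 17.6, N = (19.9, 26.6). VN ⟂ NW, so NW runs at -118°; with |NW| = 29.4, W = (6.16, 0.572). ∠NWE = 35.9° gives WE at 98.1° from the x-axis; with |WE| = 9.8, E = (4.78, 10.3). ∠WEU = 50.8° gives EU at -31.1° from the x-axis; with |EU| = 29.5, U = (30.0, -4.96). Then |GU| = |U − G| = 39.0.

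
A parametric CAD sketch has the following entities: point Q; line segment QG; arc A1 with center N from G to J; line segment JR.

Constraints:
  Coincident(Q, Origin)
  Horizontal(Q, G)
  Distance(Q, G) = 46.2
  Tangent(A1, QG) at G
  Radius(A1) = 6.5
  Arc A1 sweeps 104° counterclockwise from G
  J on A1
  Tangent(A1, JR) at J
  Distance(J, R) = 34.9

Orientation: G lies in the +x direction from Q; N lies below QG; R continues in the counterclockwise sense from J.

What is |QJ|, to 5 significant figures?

40.702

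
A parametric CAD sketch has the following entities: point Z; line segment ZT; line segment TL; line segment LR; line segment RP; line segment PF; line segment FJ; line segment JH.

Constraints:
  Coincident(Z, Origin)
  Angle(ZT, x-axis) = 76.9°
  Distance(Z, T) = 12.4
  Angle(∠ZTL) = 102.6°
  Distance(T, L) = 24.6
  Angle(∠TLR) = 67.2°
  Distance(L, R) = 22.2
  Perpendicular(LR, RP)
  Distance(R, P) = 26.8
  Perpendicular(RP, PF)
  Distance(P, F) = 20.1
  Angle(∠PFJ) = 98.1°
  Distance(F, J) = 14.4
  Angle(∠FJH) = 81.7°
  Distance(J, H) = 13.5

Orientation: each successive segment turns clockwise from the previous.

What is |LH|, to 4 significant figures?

18.51

∠PFJ = 98.1° gives FJ at -15.20° from the x-axis; with |FJ| = 14.4, J = (15.86, 16.76). ∠FJH = 81.7° gives JH at -113.5° from the x-axis; with |JH| = 13.5, H = (10.48, 4.379). Then |LH| = |H − L| = 18.51.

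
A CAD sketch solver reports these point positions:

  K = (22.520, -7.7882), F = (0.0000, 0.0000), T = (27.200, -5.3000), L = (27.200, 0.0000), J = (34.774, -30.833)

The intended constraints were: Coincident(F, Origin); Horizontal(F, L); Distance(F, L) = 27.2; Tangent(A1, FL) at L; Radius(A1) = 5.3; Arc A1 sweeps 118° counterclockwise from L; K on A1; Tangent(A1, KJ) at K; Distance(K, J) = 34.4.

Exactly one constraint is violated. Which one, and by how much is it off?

Distance(K, J) = 34.4 — off by 8.30.

F = (0.00, 0.00) ✓; F.y = 0.00, L.y = 0.00 ✓; |FL| = 27.20 ✓; ∠(TL, LF) = 90.00° ✓; |TL| = 5.300 ✓; bearing(T→K) − bearing(T→L) = 118.0° ✓; |TK| = 5.300 ✓; ∠(TK, KJ) = 90.00° ✓; |KJ| = 26.10 ✗.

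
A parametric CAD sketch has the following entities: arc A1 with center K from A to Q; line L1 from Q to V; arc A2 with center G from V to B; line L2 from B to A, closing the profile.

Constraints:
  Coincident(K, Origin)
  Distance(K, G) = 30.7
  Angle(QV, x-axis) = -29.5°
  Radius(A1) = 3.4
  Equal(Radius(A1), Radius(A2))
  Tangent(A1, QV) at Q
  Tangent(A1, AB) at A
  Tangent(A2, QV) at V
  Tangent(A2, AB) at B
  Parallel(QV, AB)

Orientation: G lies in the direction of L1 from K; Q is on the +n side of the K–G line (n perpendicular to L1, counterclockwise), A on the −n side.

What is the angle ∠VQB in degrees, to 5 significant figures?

12.489°

The slot axis is L1's direction at -29.5°, so u = (cos -29.5°, sin -29.5°) = (0.87036, -0.49242) and n = (−sin -29.5°, cos -29.5°) = (0.49242, 0.87036). K is at the origin and G lies 30.7 along u from K, so G = 30.7·u = (26.720, -15.117). Tangency of A1 to both parallel lines with radius 3.4 puts Q and A at K ± 3.4·n: Q = (1.6742, 2.9592), A = (-1.6742, -2.9592). Equal radii place V and B the same way about G: V = G + 3.4·n = (28.394, -12.158), B = G − 3.4·n = (25.046, -18.077). Then cos ∠VQB = QV·QB / (|QV||QB|), giving 12.489°.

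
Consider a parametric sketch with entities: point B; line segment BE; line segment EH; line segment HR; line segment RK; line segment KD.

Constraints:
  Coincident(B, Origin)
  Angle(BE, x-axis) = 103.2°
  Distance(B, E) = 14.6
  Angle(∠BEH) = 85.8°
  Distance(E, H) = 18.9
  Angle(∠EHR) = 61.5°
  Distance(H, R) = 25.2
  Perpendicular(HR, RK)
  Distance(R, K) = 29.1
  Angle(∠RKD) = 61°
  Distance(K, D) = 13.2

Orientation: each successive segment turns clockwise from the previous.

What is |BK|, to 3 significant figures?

20.7

B is at the origin; BE runs at 103.2° with length 14.6, so E = (-3.33, 14.2). ∠BEH = 85.8° gives EH at 9.00° from the x-axis; with |EH| = 18.9, H = (15.3, 17.2). ∠EHR = 61.5° gives HR at -110° from the x-axis; with |HR| = 25.2, R = (6.92, -6.58). The perpendicularity gives RK at right angles to HR, so RK runs at 160°; with |RK| = 29.1, K = (-20.5, 3.13). Then |BK| = |K − B| = 20.7.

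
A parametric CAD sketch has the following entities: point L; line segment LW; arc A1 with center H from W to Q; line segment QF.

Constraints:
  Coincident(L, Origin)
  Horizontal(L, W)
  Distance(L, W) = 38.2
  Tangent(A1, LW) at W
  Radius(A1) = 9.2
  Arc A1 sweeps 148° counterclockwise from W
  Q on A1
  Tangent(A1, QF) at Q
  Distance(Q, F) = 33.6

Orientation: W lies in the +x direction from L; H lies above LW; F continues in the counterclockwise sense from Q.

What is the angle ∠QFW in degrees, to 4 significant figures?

23.84°

L is at the origin; LW is horizontal with |LW| = 38.2 and W on the +x side, so W = (38.20, 0.000). Tangency of A1 to LW means the radius HW is perpendicular to LW, so H = W + (0, 9.2) = (38.20, 9.200). On A1, W sits at bearing -90° from H; a 148° counterclockwise sweep puts Q at bearing 58°, so Q = H + 9.2·(cos 58°, sin 58°) = (43.08, 17.00). A1 meets QF tangentially, so HQ is at right angles to QF, so QF runs along (−sin 58°, cos 58°); with |QF| = 33.6, F = (14.58, 34.81). Then cos ∠QFW = FQ·FW / (|FQ||FW|), giving 23.84°.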